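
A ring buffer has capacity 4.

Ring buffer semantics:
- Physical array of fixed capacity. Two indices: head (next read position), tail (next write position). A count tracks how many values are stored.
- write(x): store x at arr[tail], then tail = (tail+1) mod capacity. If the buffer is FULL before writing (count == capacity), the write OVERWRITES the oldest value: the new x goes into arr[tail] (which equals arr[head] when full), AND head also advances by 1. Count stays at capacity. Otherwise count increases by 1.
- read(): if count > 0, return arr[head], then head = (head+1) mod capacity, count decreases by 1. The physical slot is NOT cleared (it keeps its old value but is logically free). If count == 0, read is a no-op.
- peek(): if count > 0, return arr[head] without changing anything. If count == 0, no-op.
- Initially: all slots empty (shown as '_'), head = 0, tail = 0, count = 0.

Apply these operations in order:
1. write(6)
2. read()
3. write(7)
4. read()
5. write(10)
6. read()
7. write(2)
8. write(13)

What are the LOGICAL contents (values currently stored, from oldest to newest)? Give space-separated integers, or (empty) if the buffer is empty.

After op 1 (write(6)): arr=[6 _ _ _] head=0 tail=1 count=1
After op 2 (read()): arr=[6 _ _ _] head=1 tail=1 count=0
After op 3 (write(7)): arr=[6 7 _ _] head=1 tail=2 count=1
After op 4 (read()): arr=[6 7 _ _] head=2 tail=2 count=0
After op 5 (write(10)): arr=[6 7 10 _] head=2 tail=3 count=1
After op 6 (read()): arr=[6 7 10 _] head=3 tail=3 count=0
After op 7 (write(2)): arr=[6 7 10 2] head=3 tail=0 count=1
After op 8 (write(13)): arr=[13 7 10 2] head=3 tail=1 count=2

Answer: 2 13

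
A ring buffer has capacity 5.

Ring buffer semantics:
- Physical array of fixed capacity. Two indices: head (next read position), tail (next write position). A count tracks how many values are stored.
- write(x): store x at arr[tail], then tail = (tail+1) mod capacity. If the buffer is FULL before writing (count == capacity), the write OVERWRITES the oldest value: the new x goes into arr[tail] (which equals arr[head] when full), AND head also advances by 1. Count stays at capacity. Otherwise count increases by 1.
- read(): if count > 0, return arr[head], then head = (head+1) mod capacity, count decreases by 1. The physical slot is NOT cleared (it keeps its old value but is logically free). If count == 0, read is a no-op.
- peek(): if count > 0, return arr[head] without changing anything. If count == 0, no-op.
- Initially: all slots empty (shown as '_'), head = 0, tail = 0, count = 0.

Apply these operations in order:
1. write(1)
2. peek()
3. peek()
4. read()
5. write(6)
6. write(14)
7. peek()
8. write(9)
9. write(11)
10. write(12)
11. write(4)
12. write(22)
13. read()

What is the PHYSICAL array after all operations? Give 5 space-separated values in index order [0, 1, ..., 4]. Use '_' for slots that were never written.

Answer: 12 4 22 9 11

Derivation:
After op 1 (write(1)): arr=[1 _ _ _ _] head=0 tail=1 count=1
After op 2 (peek()): arr=[1 _ _ _ _] head=0 tail=1 count=1
After op 3 (peek()): arr=[1 _ _ _ _] head=0 tail=1 count=1
After op 4 (read()): arr=[1 _ _ _ _] head=1 tail=1 count=0
After op 5 (write(6)): arr=[1 6 _ _ _] head=1 tail=2 count=1
After op 6 (write(14)): arr=[1 6 14 _ _] head=1 tail=3 count=2
After op 7 (peek()): arr=[1 6 14 _ _] head=1 tail=3 count=2
After op 8 (write(9)): arr=[1 6 14 9 _] head=1 tail=4 count=3
After op 9 (write(11)): arr=[1 6 14 9 11] head=1 tail=0 count=4
After op 10 (write(12)): arr=[12 6 14 9 11] head=1 tail=1 count=5
After op 11 (write(4)): arr=[12 4 14 9 11] head=2 tail=2 count=5
After op 12 (write(22)): arr=[12 4 22 9 11] head=3 tail=3 count=5
After op 13 (read()): arr=[12 4 22 9 11] head=4 tail=3 count=4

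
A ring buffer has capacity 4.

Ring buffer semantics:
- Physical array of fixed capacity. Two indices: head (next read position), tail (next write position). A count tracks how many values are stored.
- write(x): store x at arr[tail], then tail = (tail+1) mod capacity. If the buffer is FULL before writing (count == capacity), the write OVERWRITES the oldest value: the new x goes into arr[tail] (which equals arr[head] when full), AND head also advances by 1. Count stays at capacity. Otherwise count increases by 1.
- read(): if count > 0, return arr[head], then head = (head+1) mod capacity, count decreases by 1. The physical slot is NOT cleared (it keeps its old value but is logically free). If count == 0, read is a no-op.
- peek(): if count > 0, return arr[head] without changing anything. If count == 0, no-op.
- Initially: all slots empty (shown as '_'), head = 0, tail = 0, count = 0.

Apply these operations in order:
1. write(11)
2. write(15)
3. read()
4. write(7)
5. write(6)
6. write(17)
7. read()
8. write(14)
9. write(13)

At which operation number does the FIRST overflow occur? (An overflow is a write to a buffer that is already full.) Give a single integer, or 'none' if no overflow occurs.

After op 1 (write(11)): arr=[11 _ _ _] head=0 tail=1 count=1
After op 2 (write(15)): arr=[11 15 _ _] head=0 tail=2 count=2
After op 3 (read()): arr=[11 15 _ _] head=1 tail=2 count=1
After op 4 (write(7)): arr=[11 15 7 _] head=1 tail=3 count=2
After op 5 (write(6)): arr=[11 15 7 6] head=1 tail=0 count=3
After op 6 (write(17)): arr=[17 15 7 6] head=1 tail=1 count=4
After op 7 (read()): arr=[17 15 7 6] head=2 tail=1 count=3
After op 8 (write(14)): arr=[17 14 7 6] head=2 tail=2 count=4
After op 9 (write(13)): arr=[17 14 13 6] head=3 tail=3 count=4

Answer: 9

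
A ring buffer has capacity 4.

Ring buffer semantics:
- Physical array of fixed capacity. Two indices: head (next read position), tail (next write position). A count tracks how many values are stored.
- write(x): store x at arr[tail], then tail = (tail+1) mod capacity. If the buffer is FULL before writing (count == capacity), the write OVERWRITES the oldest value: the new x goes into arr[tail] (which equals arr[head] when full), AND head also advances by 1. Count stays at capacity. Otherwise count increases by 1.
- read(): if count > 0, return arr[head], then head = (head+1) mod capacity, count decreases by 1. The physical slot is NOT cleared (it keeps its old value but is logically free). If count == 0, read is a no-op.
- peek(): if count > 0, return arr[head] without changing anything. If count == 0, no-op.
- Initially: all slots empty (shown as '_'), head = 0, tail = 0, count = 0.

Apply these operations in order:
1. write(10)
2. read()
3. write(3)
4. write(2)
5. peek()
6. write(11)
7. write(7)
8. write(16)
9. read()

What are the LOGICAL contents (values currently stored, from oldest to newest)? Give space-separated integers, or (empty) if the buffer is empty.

After op 1 (write(10)): arr=[10 _ _ _] head=0 tail=1 count=1
After op 2 (read()): arr=[10 _ _ _] head=1 tail=1 count=0
After op 3 (write(3)): arr=[10 3 _ _] head=1 tail=2 count=1
After op 4 (write(2)): arr=[10 3 2 _] head=1 tail=3 count=2
After op 5 (peek()): arr=[10 3 2 _] head=1 tail=3 count=2
After op 6 (write(11)): arr=[10 3 2 11] head=1 tail=0 count=3
After op 7 (write(7)): arr=[7 3 2 11] head=1 tail=1 count=4
After op 8 (write(16)): arr=[7 16 2 11] head=2 tail=2 count=4
After op 9 (read()): arr=[7 16 2 11] head=3 tail=2 count=3

Answer: 11 7 16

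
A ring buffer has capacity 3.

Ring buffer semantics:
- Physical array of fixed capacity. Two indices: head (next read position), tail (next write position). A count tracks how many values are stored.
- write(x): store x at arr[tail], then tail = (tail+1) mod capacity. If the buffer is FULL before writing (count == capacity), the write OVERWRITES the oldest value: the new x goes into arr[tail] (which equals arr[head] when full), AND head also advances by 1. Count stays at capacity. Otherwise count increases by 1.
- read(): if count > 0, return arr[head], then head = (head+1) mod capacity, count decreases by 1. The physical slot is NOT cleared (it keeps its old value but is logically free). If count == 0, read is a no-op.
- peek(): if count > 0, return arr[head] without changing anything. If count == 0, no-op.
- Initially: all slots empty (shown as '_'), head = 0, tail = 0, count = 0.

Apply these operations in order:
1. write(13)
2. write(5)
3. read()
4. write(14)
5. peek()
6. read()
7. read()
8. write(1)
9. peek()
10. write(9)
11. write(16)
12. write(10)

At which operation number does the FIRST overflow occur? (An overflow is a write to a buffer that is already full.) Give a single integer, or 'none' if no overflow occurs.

Answer: 12

Derivation:
After op 1 (write(13)): arr=[13 _ _] head=0 tail=1 count=1
After op 2 (write(5)): arr=[13 5 _] head=0 tail=2 count=2
After op 3 (read()): arr=[13 5 _] head=1 tail=2 count=1
After op 4 (write(14)): arr=[13 5 14] head=1 tail=0 count=2
After op 5 (peek()): arr=[13 5 14] head=1 tail=0 count=2
After op 6 (read()): arr=[13 5 14] head=2 tail=0 count=1
After op 7 (read()): arr=[13 5 14] head=0 tail=0 count=0
After op 8 (write(1)): arr=[1 5 14] head=0 tail=1 count=1
After op 9 (peek()): arr=[1 5 14] head=0 tail=1 count=1
After op 10 (write(9)): arr=[1 9 14] head=0 tail=2 count=2
After op 11 (write(16)): arr=[1 9 16] head=0 tail=0 count=3
After op 12 (write(10)): arr=[10 9 16] head=1 tail=1 count=3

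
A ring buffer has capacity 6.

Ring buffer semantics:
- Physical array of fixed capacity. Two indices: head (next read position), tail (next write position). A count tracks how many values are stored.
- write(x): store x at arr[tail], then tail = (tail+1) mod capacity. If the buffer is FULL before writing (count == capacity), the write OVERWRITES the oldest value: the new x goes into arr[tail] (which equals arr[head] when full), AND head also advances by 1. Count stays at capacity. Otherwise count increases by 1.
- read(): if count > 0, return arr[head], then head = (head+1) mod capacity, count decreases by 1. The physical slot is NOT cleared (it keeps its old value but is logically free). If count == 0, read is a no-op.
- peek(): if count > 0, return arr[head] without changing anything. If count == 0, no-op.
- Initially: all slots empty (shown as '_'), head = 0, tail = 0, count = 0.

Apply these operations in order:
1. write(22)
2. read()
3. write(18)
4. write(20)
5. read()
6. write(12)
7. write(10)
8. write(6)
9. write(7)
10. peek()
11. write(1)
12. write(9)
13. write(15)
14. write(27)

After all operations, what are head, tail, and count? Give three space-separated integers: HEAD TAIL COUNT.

Answer: 5 5 6

Derivation:
After op 1 (write(22)): arr=[22 _ _ _ _ _] head=0 tail=1 count=1
After op 2 (read()): arr=[22 _ _ _ _ _] head=1 tail=1 count=0
After op 3 (write(18)): arr=[22 18 _ _ _ _] head=1 tail=2 count=1
After op 4 (write(20)): arr=[22 18 20 _ _ _] head=1 tail=3 count=2
After op 5 (read()): arr=[22 18 20 _ _ _] head=2 tail=3 count=1
After op 6 (write(12)): arr=[22 18 20 12 _ _] head=2 tail=4 count=2
After op 7 (write(10)): arr=[22 18 20 12 10 _] head=2 tail=5 count=3
After op 8 (write(6)): arr=[22 18 20 12 10 6] head=2 tail=0 count=4
After op 9 (write(7)): arr=[7 18 20 12 10 6] head=2 tail=1 count=5
After op 10 (peek()): arr=[7 18 20 12 10 6] head=2 tail=1 count=5
After op 11 (write(1)): arr=[7 1 20 12 10 6] head=2 tail=2 count=6
After op 12 (write(9)): arr=[7 1 9 12 10 6] head=3 tail=3 count=6
After op 13 (write(15)): arr=[7 1 9 15 10 6] head=4 tail=4 count=6
After op 14 (write(27)): arr=[7 1 9 15 27 6] head=5 tail=5 count=6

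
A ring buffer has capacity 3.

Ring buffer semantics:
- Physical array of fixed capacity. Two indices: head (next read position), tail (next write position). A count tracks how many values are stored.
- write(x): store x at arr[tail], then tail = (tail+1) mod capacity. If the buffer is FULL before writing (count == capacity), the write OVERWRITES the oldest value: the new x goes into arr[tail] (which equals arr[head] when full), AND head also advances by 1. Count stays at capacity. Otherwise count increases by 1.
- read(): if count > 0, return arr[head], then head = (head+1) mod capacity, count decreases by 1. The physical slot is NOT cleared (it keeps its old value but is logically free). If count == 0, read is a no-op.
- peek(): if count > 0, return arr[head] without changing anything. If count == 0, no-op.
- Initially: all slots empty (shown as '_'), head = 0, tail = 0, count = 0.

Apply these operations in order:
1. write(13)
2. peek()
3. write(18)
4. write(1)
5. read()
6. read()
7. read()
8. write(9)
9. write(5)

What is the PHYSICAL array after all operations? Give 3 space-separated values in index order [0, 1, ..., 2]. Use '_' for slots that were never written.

Answer: 9 5 1

Derivation:
After op 1 (write(13)): arr=[13 _ _] head=0 tail=1 count=1
After op 2 (peek()): arr=[13 _ _] head=0 tail=1 count=1
After op 3 (write(18)): arr=[13 18 _] head=0 tail=2 count=2
After op 4 (write(1)): arr=[13 18 1] head=0 tail=0 count=3
After op 5 (read()): arr=[13 18 1] head=1 tail=0 count=2
After op 6 (read()): arr=[13 18 1] head=2 tail=0 count=1
After op 7 (read()): arr=[13 18 1] head=0 tail=0 count=0
After op 8 (write(9)): arr=[9 18 1] head=0 tail=1 count=1
After op 9 (write(5)): arr=[9 5 1] head=0 tail=2 count=2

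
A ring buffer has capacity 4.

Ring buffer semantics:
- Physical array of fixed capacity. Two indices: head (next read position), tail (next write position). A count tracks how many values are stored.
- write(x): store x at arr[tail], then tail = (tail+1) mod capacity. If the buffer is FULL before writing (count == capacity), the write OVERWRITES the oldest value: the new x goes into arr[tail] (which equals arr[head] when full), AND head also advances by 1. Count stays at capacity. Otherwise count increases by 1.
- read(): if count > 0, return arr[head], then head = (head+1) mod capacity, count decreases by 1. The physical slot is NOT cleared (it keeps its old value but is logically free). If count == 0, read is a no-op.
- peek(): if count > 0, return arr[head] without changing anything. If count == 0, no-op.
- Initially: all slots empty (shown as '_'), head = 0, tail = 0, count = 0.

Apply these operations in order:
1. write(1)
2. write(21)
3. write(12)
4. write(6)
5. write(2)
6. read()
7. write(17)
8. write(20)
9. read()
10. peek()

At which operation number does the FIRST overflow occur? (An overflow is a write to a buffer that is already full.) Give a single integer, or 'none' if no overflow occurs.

Answer: 5

Derivation:
After op 1 (write(1)): arr=[1 _ _ _] head=0 tail=1 count=1
After op 2 (write(21)): arr=[1 21 _ _] head=0 tail=2 count=2
After op 3 (write(12)): arr=[1 21 12 _] head=0 tail=3 count=3
After op 4 (write(6)): arr=[1 21 12 6] head=0 tail=0 count=4
After op 5 (write(2)): arr=[2 21 12 6] head=1 tail=1 count=4
After op 6 (read()): arr=[2 21 12 6] head=2 tail=1 count=3
After op 7 (write(17)): arr=[2 17 12 6] head=2 tail=2 count=4
After op 8 (write(20)): arr=[2 17 20 6] head=3 tail=3 count=4
After op 9 (read()): arr=[2 17 20 6] head=0 tail=3 count=3
After op 10 (peek()): arr=[2 17 20 6] head=0 tail=3 count=3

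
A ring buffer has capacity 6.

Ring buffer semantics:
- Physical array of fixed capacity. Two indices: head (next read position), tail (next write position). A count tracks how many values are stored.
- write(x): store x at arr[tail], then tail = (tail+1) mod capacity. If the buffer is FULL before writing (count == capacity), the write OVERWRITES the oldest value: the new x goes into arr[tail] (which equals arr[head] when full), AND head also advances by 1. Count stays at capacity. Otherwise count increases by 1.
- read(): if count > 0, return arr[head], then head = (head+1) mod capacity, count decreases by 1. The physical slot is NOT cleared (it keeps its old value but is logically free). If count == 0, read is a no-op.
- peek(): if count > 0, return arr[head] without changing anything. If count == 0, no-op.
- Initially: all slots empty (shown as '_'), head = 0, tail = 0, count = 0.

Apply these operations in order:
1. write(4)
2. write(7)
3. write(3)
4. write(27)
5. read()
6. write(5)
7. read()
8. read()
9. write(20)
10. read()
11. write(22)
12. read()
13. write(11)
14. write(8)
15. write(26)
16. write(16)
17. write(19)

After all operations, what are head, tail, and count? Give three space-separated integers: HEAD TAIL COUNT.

After op 1 (write(4)): arr=[4 _ _ _ _ _] head=0 tail=1 count=1
After op 2 (write(7)): arr=[4 7 _ _ _ _] head=0 tail=2 count=2
After op 3 (write(3)): arr=[4 7 3 _ _ _] head=0 tail=3 count=3
After op 4 (write(27)): arr=[4 7 3 27 _ _] head=0 tail=4 count=4
After op 5 (read()): arr=[4 7 3 27 _ _] head=1 tail=4 count=3
After op 6 (write(5)): arr=[4 7 3 27 5 _] head=1 tail=5 count=4
After op 7 (read()): arr=[4 7 3 27 5 _] head=2 tail=5 count=3
After op 8 (read()): arr=[4 7 3 27 5 _] head=3 tail=5 count=2
After op 9 (write(20)): arr=[4 7 3 27 5 20] head=3 tail=0 count=3
After op 10 (read()): arr=[4 7 3 27 5 20] head=4 tail=0 count=2
After op 11 (write(22)): arr=[22 7 3 27 5 20] head=4 tail=1 count=3
After op 12 (read()): arr=[22 7 3 27 5 20] head=5 tail=1 count=2
After op 13 (write(11)): arr=[22 11 3 27 5 20] head=5 tail=2 count=3
After op 14 (write(8)): arr=[22 11 8 27 5 20] head=5 tail=3 count=4
After op 15 (write(26)): arr=[22 11 8 26 5 20] head=5 tail=4 count=5
After op 16 (write(16)): arr=[22 11 8 26 16 20] head=5 tail=5 count=6
After op 17 (write(19)): arr=[22 11 8 26 16 19] head=0 tail=0 count=6

Answer: 0 0 6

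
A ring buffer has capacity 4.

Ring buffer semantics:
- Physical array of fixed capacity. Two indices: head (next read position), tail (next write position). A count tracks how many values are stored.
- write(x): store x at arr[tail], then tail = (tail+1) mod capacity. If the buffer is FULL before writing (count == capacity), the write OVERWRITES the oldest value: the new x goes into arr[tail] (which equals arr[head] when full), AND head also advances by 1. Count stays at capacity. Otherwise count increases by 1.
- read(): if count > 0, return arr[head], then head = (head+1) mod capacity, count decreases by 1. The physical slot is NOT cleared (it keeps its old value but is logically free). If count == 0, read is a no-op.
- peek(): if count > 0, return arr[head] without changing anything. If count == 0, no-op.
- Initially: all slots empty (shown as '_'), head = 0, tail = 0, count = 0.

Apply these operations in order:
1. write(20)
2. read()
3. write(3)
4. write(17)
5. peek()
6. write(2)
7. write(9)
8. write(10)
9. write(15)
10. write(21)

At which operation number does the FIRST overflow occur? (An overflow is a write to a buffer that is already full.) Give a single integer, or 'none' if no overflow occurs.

Answer: 8

Derivation:
After op 1 (write(20)): arr=[20 _ _ _] head=0 tail=1 count=1
After op 2 (read()): arr=[20 _ _ _] head=1 tail=1 count=0
After op 3 (write(3)): arr=[20 3 _ _] head=1 tail=2 count=1
After op 4 (write(17)): arr=[20 3 17 _] head=1 tail=3 count=2
After op 5 (peek()): arr=[20 3 17 _] head=1 tail=3 count=2
After op 6 (write(2)): arr=[20 3 17 2] head=1 tail=0 count=3
After op 7 (write(9)): arr=[9 3 17 2] head=1 tail=1 count=4
After op 8 (write(10)): arr=[9 10 17 2] head=2 tail=2 count=4
After op 9 (write(15)): arr=[9 10 15 2] head=3 tail=3 count=4
After op 10 (write(21)): arr=[9 10 15 21] head=0 tail=0 count=4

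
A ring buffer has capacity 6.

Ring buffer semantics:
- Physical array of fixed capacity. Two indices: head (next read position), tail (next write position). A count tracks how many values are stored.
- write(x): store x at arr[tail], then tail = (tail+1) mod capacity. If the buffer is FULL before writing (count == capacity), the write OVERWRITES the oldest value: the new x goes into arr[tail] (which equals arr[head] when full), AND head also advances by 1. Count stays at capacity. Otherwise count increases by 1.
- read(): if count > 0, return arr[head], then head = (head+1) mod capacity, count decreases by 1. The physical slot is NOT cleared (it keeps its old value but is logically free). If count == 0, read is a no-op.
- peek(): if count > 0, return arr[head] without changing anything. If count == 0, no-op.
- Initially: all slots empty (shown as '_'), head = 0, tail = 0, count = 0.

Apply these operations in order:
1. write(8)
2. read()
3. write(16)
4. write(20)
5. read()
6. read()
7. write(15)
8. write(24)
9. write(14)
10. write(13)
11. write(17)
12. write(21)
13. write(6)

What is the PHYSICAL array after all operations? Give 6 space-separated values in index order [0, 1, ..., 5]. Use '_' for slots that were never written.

After op 1 (write(8)): arr=[8 _ _ _ _ _] head=0 tail=1 count=1
After op 2 (read()): arr=[8 _ _ _ _ _] head=1 tail=1 count=0
After op 3 (write(16)): arr=[8 16 _ _ _ _] head=1 tail=2 count=1
After op 4 (write(20)): arr=[8 16 20 _ _ _] head=1 tail=3 count=2
After op 5 (read()): arr=[8 16 20 _ _ _] head=2 tail=3 count=1
After op 6 (read()): arr=[8 16 20 _ _ _] head=3 tail=3 count=0
After op 7 (write(15)): arr=[8 16 20 15 _ _] head=3 tail=4 count=1
After op 8 (write(24)): arr=[8 16 20 15 24 _] head=3 tail=5 count=2
After op 9 (write(14)): arr=[8 16 20 15 24 14] head=3 tail=0 count=3
After op 10 (write(13)): arr=[13 16 20 15 24 14] head=3 tail=1 count=4
After op 11 (write(17)): arr=[13 17 20 15 24 14] head=3 tail=2 count=5
After op 12 (write(21)): arr=[13 17 21 15 24 14] head=3 tail=3 count=6
After op 13 (write(6)): arr=[13 17 21 6 24 14] head=4 tail=4 count=6

Answer: 13 17 21 6 24 14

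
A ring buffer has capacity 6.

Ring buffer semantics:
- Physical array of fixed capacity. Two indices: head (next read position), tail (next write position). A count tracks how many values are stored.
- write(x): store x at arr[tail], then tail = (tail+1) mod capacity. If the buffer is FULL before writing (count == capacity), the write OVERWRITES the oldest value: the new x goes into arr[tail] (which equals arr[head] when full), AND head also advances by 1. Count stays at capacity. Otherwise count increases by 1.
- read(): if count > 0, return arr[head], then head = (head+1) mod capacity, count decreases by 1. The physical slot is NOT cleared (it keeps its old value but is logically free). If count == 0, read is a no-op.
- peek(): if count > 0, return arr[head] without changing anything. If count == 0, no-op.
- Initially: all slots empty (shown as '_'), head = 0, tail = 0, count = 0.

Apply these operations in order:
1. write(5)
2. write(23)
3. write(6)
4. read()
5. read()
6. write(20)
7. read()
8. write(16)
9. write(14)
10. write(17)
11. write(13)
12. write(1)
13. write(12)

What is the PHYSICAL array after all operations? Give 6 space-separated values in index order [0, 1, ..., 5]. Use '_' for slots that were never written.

Answer: 17 13 1 12 16 14

Derivation:
After op 1 (write(5)): arr=[5 _ _ _ _ _] head=0 tail=1 count=1
After op 2 (write(23)): arr=[5 23 _ _ _ _] head=0 tail=2 count=2
After op 3 (write(6)): arr=[5 23 6 _ _ _] head=0 tail=3 count=3
After op 4 (read()): arr=[5 23 6 _ _ _] head=1 tail=3 count=2
After op 5 (read()): arr=[5 23 6 _ _ _] head=2 tail=3 count=1
After op 6 (write(20)): arr=[5 23 6 20 _ _] head=2 tail=4 count=2
After op 7 (read()): arr=[5 23 6 20 _ _] head=3 tail=4 count=1
After op 8 (write(16)): arr=[5 23 6 20 16 _] head=3 tail=5 count=2
After op 9 (write(14)): arr=[5 23 6 20 16 14] head=3 tail=0 count=3
After op 10 (write(17)): arr=[17 23 6 20 16 14] head=3 tail=1 count=4
After op 11 (write(13)): arr=[17 13 6 20 16 14] head=3 tail=2 count=5
After op 12 (write(1)): arr=[17 13 1 20 16 14] head=3 tail=3 count=6
After op 13 (write(12)): arr=[17 13 1 12 16 14] head=4 tail=4 count=6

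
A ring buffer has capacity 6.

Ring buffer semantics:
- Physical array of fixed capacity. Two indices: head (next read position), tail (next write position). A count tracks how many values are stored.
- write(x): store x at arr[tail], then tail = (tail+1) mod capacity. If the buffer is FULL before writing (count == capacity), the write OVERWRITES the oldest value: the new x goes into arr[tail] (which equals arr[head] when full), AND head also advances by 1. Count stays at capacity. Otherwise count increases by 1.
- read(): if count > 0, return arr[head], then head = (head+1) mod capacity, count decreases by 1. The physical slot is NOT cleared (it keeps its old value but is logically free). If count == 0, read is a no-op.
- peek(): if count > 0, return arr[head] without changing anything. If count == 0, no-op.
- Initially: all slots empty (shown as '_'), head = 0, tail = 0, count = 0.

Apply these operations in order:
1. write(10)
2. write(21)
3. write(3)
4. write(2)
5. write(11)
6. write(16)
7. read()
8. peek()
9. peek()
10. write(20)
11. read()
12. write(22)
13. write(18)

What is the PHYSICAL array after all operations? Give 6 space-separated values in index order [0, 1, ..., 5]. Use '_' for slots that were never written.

Answer: 20 22 18 2 11 16

Derivation:
After op 1 (write(10)): arr=[10 _ _ _ _ _] head=0 tail=1 count=1
After op 2 (write(21)): arr=[10 21 _ _ _ _] head=0 tail=2 count=2
After op 3 (write(3)): arr=[10 21 3 _ _ _] head=0 tail=3 count=3
After op 4 (write(2)): arr=[10 21 3 2 _ _] head=0 tail=4 count=4
After op 5 (write(11)): arr=[10 21 3 2 11 _] head=0 tail=5 count=5
After op 6 (write(16)): arr=[10 21 3 2 11 16] head=0 tail=0 count=6
After op 7 (read()): arr=[10 21 3 2 11 16] head=1 tail=0 count=5
After op 8 (peek()): arr=[10 21 3 2 11 16] head=1 tail=0 count=5
After op 9 (peek()): arr=[10 21 3 2 11 16] head=1 tail=0 count=5
After op 10 (write(20)): arr=[20 21 3 2 11 16] head=1 tail=1 count=6
After op 11 (read()): arr=[20 21 3 2 11 16] head=2 tail=1 count=5
After op 12 (write(22)): arr=[20 22 3 2 11 16] head=2 tail=2 count=6
After op 13 (write(18)): arr=[20 22 18 2 11 16] head=3 tail=3 count=6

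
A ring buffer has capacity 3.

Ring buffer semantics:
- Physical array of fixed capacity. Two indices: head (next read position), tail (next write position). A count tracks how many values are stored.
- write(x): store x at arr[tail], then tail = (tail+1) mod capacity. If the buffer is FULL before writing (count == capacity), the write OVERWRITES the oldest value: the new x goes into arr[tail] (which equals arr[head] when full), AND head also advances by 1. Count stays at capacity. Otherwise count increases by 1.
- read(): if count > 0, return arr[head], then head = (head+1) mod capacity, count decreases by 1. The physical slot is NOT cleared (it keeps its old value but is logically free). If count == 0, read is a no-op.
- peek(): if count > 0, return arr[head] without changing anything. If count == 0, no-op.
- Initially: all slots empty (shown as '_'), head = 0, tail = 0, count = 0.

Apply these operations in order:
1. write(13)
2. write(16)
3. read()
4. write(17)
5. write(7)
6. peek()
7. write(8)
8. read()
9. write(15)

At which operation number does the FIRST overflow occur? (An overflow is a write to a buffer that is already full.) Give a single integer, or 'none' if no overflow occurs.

Answer: 7

Derivation:
After op 1 (write(13)): arr=[13 _ _] head=0 tail=1 count=1
After op 2 (write(16)): arr=[13 16 _] head=0 tail=2 count=2
After op 3 (read()): arr=[13 16 _] head=1 tail=2 count=1
After op 4 (write(17)): arr=[13 16 17] head=1 tail=0 count=2
After op 5 (write(7)): arr=[7 16 17] head=1 tail=1 count=3
After op 6 (peek()): arr=[7 16 17] head=1 tail=1 count=3
After op 7 (write(8)): arr=[7 8 17] head=2 tail=2 count=3
After op 8 (read()): arr=[7 8 17] head=0 tail=2 count=2
After op 9 (write(15)): arr=[7 8 15] head=0 tail=0 count=3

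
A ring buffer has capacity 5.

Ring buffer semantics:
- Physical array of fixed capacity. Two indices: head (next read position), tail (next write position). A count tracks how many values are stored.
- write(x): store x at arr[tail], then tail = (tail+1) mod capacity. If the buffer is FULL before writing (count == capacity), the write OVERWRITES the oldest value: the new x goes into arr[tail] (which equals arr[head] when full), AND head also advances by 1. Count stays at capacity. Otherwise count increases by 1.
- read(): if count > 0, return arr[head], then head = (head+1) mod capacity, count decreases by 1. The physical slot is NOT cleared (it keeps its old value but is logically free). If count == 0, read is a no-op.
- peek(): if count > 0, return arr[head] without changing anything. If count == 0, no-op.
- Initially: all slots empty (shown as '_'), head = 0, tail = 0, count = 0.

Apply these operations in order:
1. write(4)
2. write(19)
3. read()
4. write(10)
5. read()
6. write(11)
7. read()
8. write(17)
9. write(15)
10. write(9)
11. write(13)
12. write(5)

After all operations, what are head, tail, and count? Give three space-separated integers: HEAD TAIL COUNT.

Answer: 4 4 5

Derivation:
After op 1 (write(4)): arr=[4 _ _ _ _] head=0 tail=1 count=1
After op 2 (write(19)): arr=[4 19 _ _ _] head=0 tail=2 count=2
After op 3 (read()): arr=[4 19 _ _ _] head=1 tail=2 count=1
After op 4 (write(10)): arr=[4 19 10 _ _] head=1 tail=3 count=2
After op 5 (read()): arr=[4 19 10 _ _] head=2 tail=3 count=1
After op 6 (write(11)): arr=[4 19 10 11 _] head=2 tail=4 count=2
After op 7 (read()): arr=[4 19 10 11 _] head=3 tail=4 count=1
After op 8 (write(17)): arr=[4 19 10 11 17] head=3 tail=0 count=2
After op 9 (write(15)): arr=[15 19 10 11 17] head=3 tail=1 count=3
After op 10 (write(9)): arr=[15 9 10 11 17] head=3 tail=2 count=4
After op 11 (write(13)): arr=[15 9 13 11 17] head=3 tail=3 count=5
After op 12 (write(5)): arr=[15 9 13 5 17] head=4 tail=4 count=5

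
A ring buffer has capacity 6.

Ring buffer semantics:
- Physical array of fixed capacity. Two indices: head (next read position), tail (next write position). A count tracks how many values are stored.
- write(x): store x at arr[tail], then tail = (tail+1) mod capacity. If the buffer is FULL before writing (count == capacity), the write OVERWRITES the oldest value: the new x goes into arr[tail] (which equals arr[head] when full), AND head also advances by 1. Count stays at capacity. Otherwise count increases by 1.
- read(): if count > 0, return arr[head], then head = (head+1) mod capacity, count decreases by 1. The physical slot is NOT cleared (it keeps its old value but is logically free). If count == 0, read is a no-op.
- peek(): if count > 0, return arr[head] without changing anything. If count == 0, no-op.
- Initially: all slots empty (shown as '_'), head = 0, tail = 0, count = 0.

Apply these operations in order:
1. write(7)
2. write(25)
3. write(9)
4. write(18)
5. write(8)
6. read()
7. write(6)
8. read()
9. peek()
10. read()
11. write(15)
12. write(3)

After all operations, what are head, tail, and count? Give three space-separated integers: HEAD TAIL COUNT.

After op 1 (write(7)): arr=[7 _ _ _ _ _] head=0 tail=1 count=1
After op 2 (write(25)): arr=[7 25 _ _ _ _] head=0 tail=2 count=2
After op 3 (write(9)): arr=[7 25 9 _ _ _] head=0 tail=3 count=3
After op 4 (write(18)): arr=[7 25 9 18 _ _] head=0 tail=4 count=4
After op 5 (write(8)): arr=[7 25 9 18 8 _] head=0 tail=5 count=5
After op 6 (read()): arr=[7 25 9 18 8 _] head=1 tail=5 count=4
After op 7 (write(6)): arr=[7 25 9 18 8 6] head=1 tail=0 count=5
After op 8 (read()): arr=[7 25 9 18 8 6] head=2 tail=0 count=4
After op 9 (peek()): arr=[7 25 9 18 8 6] head=2 tail=0 count=4
After op 10 (read()): arr=[7 25 9 18 8 6] head=3 tail=0 count=3
After op 11 (write(15)): arr=[15 25 9 18 8 6] head=3 tail=1 count=4
After op 12 (write(3)): arr=[15 3 9 18 8 6] head=3 tail=2 count=5

Answer: 3 2 5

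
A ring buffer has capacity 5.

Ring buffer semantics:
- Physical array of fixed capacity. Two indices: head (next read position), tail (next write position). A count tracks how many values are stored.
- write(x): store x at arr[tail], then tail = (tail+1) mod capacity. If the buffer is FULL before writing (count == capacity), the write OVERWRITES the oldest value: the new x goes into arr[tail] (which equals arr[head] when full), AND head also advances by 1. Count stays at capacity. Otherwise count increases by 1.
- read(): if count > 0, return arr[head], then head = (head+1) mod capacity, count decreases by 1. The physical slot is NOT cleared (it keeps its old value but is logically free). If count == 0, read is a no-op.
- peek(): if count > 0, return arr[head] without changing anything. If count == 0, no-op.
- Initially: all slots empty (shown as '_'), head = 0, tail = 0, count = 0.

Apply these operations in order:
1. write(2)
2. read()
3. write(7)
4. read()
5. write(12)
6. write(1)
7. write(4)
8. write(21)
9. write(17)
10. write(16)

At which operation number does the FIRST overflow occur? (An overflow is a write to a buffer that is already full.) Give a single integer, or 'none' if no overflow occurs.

Answer: 10

Derivation:
After op 1 (write(2)): arr=[2 _ _ _ _] head=0 tail=1 count=1
After op 2 (read()): arr=[2 _ _ _ _] head=1 tail=1 count=0
After op 3 (write(7)): arr=[2 7 _ _ _] head=1 tail=2 count=1
After op 4 (read()): arr=[2 7 _ _ _] head=2 tail=2 count=0
After op 5 (write(12)): arr=[2 7 12 _ _] head=2 tail=3 count=1
After op 6 (write(1)): arr=[2 7 12 1 _] head=2 tail=4 count=2
After op 7 (write(4)): arr=[2 7 12 1 4] head=2 tail=0 count=3
After op 8 (write(21)): arr=[21 7 12 1 4] head=2 tail=1 count=4
After op 9 (write(17)): arr=[21 17 12 1 4] head=2 tail=2 count=5
After op 10 (write(16)): arr=[21 17 16 1 4] head=3 tail=3 count=5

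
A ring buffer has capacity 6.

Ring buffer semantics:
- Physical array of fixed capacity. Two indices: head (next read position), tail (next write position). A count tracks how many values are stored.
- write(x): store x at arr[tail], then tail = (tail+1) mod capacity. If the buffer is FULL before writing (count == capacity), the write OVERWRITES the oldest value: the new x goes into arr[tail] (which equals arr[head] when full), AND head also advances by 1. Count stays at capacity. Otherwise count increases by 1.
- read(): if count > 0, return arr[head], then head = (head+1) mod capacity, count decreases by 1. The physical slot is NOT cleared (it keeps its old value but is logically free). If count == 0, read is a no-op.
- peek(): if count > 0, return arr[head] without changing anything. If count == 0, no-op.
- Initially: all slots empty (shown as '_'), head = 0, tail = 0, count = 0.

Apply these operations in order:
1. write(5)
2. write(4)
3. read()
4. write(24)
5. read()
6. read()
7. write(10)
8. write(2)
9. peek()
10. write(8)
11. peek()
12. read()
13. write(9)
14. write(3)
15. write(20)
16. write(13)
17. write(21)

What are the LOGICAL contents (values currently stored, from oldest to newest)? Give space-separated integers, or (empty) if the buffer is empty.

After op 1 (write(5)): arr=[5 _ _ _ _ _] head=0 tail=1 count=1
After op 2 (write(4)): arr=[5 4 _ _ _ _] head=0 tail=2 count=2
After op 3 (read()): arr=[5 4 _ _ _ _] head=1 tail=2 count=1
After op 4 (write(24)): arr=[5 4 24 _ _ _] head=1 tail=3 count=2
After op 5 (read()): arr=[5 4 24 _ _ _] head=2 tail=3 count=1
After op 6 (read()): arr=[5 4 24 _ _ _] head=3 tail=3 count=0
After op 7 (write(10)): arr=[5 4 24 10 _ _] head=3 tail=4 count=1
After op 8 (write(2)): arr=[5 4 24 10 2 _] head=3 tail=5 count=2
After op 9 (peek()): arr=[5 4 24 10 2 _] head=3 tail=5 count=2
After op 10 (write(8)): arr=[5 4 24 10 2 8] head=3 tail=0 count=3
After op 11 (peek()): arr=[5 4 24 10 2 8] head=3 tail=0 count=3
After op 12 (read()): arr=[5 4 24 10 2 8] head=4 tail=0 count=2
After op 13 (write(9)): arr=[9 4 24 10 2 8] head=4 tail=1 count=3
After op 14 (write(3)): arr=[9 3 24 10 2 8] head=4 tail=2 count=4
After op 15 (write(20)): arr=[9 3 20 10 2 8] head=4 tail=3 count=5
After op 16 (write(13)): arr=[9 3 20 13 2 8] head=4 tail=4 count=6
After op 17 (write(21)): arr=[9 3 20 13 21 8] head=5 tail=5 count=6

Answer: 8 9 3 20 13 21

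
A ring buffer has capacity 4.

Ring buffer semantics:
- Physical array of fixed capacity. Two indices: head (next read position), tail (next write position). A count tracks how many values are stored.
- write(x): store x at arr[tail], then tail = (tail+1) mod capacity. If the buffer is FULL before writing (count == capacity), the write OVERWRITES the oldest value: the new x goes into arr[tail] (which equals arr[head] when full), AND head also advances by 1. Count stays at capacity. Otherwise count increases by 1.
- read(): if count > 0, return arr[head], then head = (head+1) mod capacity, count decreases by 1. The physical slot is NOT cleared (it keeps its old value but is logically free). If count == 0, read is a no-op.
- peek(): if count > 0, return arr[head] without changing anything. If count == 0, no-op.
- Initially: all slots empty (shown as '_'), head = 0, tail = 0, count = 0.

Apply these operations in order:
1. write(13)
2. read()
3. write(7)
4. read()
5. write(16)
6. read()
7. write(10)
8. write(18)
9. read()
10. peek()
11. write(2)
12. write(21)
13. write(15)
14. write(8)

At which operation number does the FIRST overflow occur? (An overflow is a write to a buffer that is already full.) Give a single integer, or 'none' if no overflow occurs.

Answer: 14

Derivation:
After op 1 (write(13)): arr=[13 _ _ _] head=0 tail=1 count=1
After op 2 (read()): arr=[13 _ _ _] head=1 tail=1 count=0
After op 3 (write(7)): arr=[13 7 _ _] head=1 tail=2 count=1
After op 4 (read()): arr=[13 7 _ _] head=2 tail=2 count=0
After op 5 (write(16)): arr=[13 7 16 _] head=2 tail=3 count=1
After op 6 (read()): arr=[13 7 16 _] head=3 tail=3 count=0
After op 7 (write(10)): arr=[13 7 16 10] head=3 tail=0 count=1
After op 8 (write(18)): arr=[18 7 16 10] head=3 tail=1 count=2
After op 9 (read()): arr=[18 7 16 10] head=0 tail=1 count=1
After op 10 (peek()): arr=[18 7 16 10] head=0 tail=1 count=1
After op 11 (write(2)): arr=[18 2 16 10] head=0 tail=2 count=2
After op 12 (write(21)): arr=[18 2 21 10] head=0 tail=3 count=3
After op 13 (write(15)): arr=[18 2 21 15] head=0 tail=0 count=4
After op 14 (write(8)): arr=[8 2 21 15] head=1 tail=1 count=4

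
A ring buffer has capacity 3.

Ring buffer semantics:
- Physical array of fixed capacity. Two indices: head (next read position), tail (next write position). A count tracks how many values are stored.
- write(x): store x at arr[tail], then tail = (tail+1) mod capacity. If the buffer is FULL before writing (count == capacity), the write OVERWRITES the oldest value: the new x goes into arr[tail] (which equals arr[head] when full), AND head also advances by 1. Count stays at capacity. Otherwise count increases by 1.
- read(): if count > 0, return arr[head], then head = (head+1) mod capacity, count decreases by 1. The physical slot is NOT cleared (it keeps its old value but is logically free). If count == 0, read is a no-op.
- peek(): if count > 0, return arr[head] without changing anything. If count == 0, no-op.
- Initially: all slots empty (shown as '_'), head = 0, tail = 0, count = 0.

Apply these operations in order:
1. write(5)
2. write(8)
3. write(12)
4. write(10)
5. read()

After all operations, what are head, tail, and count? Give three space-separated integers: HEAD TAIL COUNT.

After op 1 (write(5)): arr=[5 _ _] head=0 tail=1 count=1
After op 2 (write(8)): arr=[5 8 _] head=0 tail=2 count=2
After op 3 (write(12)): arr=[5 8 12] head=0 tail=0 count=3
After op 4 (write(10)): arr=[10 8 12] head=1 tail=1 count=3
After op 5 (read()): arr=[10 8 12] head=2 tail=1 count=2

Answer: 2 1 2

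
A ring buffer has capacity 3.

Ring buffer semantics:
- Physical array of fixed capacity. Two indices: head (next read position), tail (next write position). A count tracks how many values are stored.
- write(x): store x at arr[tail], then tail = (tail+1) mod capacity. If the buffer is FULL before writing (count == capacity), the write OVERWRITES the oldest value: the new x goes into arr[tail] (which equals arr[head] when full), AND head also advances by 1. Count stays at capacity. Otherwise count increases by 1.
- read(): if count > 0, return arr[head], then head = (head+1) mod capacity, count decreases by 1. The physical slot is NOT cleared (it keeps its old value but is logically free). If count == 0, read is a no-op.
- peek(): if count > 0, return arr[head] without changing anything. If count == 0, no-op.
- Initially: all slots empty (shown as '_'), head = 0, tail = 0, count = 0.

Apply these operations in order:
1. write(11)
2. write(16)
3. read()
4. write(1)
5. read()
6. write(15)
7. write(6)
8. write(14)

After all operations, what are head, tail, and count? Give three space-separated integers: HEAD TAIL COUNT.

Answer: 0 0 3

Derivation:
After op 1 (write(11)): arr=[11 _ _] head=0 tail=1 count=1
After op 2 (write(16)): arr=[11 16 _] head=0 tail=2 count=2
After op 3 (read()): arr=[11 16 _] head=1 tail=2 count=1
After op 4 (write(1)): arr=[11 16 1] head=1 tail=0 count=2
After op 5 (read()): arr=[11 16 1] head=2 tail=0 count=1
After op 6 (write(15)): arr=[15 16 1] head=2 tail=1 count=2
After op 7 (write(6)): arr=[15 6 1] head=2 tail=2 count=3
After op 8 (write(14)): arr=[15 6 14] head=0 tail=0 count=3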